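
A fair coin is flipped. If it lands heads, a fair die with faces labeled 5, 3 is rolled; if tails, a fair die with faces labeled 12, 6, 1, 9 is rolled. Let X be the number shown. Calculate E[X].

E[X | heads] = (5+3)/2 = 4.
E[X | tails] = (12+6+1+9)/4 = 7.
E[X] = (1/2)·(4) + (1/2)·(7) = 11/2.

11/2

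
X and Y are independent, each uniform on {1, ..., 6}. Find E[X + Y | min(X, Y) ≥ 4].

P(min(X, Y) ≥ 4) = 1/4.
Summing (X+Y)·P(x,y) over outcomes with min(X, Y) ≥ 4 gives 5/2.
E[X + Y | min(X, Y) ≥ 4] = (5/2) / (1/4) = 10.

10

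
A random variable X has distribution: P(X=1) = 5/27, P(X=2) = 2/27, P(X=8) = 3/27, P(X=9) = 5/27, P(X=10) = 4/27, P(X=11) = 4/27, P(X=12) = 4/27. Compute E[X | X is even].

P(X is even) = 13/27.
Σ over the event: 2·2/27 + 8·1/9 + 10·4/27 + 12·4/27 = 116/27.
E[X | X is even] = (116/27) / (13/27) = 116/13.

116/13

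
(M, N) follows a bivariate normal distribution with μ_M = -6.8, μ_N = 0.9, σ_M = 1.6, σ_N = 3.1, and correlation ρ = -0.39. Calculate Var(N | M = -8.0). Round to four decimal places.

Var(N | M=x) = (1 − ρ²)·σ_N².
Var(N | M=-8.0) = (3.1)²·(1 − (-0.39)²) = 9.61·0.8479 = 8.1483.

8.1483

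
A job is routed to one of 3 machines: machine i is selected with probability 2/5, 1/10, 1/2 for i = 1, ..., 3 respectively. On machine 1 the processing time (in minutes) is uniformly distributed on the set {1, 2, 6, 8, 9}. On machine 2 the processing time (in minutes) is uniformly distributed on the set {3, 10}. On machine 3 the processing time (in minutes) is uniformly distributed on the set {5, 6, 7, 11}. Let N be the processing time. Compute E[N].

E[N | machine 1] = (1+2+6+8+9)/5 = 26/5.
E[N | machine 2] = (3+10)/2 = 13/2.
E[N | machine 3] = (5+6+7+11)/4 = 29/4.
E[N] = (2/5)·(26/5) + (1/10)·(13/2) + (1/2)·(29/4) = 1271/200.

1271/200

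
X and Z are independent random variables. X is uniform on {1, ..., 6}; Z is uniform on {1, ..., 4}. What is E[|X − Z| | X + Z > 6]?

Outcomes with X + Z > 6: (3,4), (4,3), (4,4), (5,2), (5,3), (5,4), (6,1), (6,2), (6,3), (6,4), each with probability 1/24.
E[|X − Z| | X + Z > 6] = (1 + 1 + 0 + 3 + 2 + 1 + 5 + 4 + 3 + 2) / 10 = 11/5.

11/5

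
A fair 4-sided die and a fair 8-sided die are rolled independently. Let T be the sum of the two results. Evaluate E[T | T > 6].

P(T > 6) = 9/16.
Σ over the event: 7·1/8 + 8·1/8 + 9·1/8 + 10·3/32 + 11·1/16 + 12·1/32 = 5.
E[T | T > 6] = (5) / (9/16) = 80/9.

80/9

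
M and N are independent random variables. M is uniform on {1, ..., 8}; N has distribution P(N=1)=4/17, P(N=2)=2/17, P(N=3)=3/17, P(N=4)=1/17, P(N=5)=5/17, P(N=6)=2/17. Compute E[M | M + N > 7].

P(M + N > 7) = 75/136.
Summing M·P(x,y) over outcomes with M + N > 7 gives 445/136.
E[M | M + N > 7] = (445/136) / (75/136) = 89/15.

89/15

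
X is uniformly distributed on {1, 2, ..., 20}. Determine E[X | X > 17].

19

Given X > 17, X is equally likely to be any of {18, 19, 20}.
E[X | X > 17] = (18 + 19 + 20) / 3 = 19.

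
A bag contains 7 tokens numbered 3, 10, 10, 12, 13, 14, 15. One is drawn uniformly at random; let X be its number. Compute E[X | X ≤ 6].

3

P(X ≤ 6) = 1/7.
Σ over the event: 3·1/7 = 3/7.
E[X | X ≤ 6] = (3/7) / (1/7) = 3.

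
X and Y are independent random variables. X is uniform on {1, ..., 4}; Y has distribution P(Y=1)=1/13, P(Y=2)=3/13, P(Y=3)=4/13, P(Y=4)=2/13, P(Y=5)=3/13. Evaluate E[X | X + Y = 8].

17/5

P(X + Y = 8) = 5/52.
Summing X·P(x,y) over outcomes with X + Y = 8 gives 17/52.
E[X | X + Y = 8] = (17/52) / (5/52) = 17/5.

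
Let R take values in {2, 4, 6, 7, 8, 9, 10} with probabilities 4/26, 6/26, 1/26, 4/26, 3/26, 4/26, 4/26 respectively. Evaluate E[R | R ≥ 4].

79/11

P(R ≥ 4) = 11/13.
Σ over the event: 4·3/13 + 6·1/26 + 7·2/13 + 8·3/26 + 9·2/13 + 10·2/13 = 79/13.
E[R | R ≥ 4] = (79/13) / (11/13) = 79/11.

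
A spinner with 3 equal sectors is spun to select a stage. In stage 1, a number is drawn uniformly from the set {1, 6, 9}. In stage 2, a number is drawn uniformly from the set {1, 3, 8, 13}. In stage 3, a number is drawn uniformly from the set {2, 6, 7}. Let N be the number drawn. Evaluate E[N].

199/36

E[N | stage 1] = (1+6+9)/3 = 16/3.
E[N | stage 2] = (1+3+8+13)/4 = 25/4.
E[N | stage 3] = (2+6+7)/3 = 5.
By the law of total expectation,
E[N] = (1/3)·(16/3) + (1/3)·(25/4) + (1/3)·(5) = 199/36.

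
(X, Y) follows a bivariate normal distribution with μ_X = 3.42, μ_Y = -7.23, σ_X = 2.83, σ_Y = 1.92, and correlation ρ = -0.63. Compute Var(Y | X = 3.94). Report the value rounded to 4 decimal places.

The conditional variance in a bivariate normal is σ_Y²(1 − ρ²), independent of x.
Var(Y | X=3.94) = (1.92)²·(1 − (-0.63)²) = 3.6864·0.6031 = 2.2233.

2.2233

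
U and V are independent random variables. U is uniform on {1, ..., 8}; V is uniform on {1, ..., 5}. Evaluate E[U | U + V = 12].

Outcomes with U + V = 12: (7,5), (8,4), each with probability 1/40.
E[U | U + V = 12] = (7 + 8) / 2 = 15/2.

15/2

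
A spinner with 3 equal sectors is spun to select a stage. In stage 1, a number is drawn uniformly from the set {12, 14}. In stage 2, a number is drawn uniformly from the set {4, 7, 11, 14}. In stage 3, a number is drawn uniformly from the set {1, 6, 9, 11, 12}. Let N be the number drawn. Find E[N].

E[N | stage 1] = (12+14)/2 = 13.
E[N | stage 2] = (4+7+11+14)/4 = 9.
E[N | stage 3] = (1+6+9+11+12)/5 = 39/5.
E[N] = (1/3)·(13) + (1/3)·(9) + (1/3)·(39/5) = 149/15.

149/15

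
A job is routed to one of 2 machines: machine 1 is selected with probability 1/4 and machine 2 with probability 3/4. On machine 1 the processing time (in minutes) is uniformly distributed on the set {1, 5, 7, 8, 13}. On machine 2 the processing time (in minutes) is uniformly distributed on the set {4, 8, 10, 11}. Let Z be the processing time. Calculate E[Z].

E[Z | machine 1] = (1+5+7+8+13)/5 = 34/5.
E[Z | machine 2] = (4+8+10+11)/4 = 33/4.
By the law of total expectation,
E[Z] = (1/4)·(34/5) + (3/4)·(33/4) = 631/80.

631/80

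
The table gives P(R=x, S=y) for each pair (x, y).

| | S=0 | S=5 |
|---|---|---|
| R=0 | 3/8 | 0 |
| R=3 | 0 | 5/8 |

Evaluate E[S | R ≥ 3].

P(R ≥ 3) = 5/8.
Σ S·P over the event = 5·(5/8) = 25/8.
E[S | R ≥ 3] = (25/8) / (5/8) = 5.

5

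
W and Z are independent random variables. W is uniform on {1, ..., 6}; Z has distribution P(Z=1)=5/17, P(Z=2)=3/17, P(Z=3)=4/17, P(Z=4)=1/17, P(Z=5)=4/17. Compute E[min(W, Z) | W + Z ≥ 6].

P(W + Z ≥ 6) = 32/51.
Summing min(W,Z)·P(x,y) over outcomes with W + Z ≥ 6 gives 173/102.
E[min(W, Z) | W + Z ≥ 6] = (173/102) / (32/51) = 173/64.

173/64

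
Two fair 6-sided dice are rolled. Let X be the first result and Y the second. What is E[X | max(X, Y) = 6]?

P(max(X, Y) = 6) = 11/36.
Summing X·P(x,y) over outcomes with max(X, Y) = 6 gives 17/12.
E[X | max(X, Y) = 6] = (17/12) / (11/36) = 51/11.

51/11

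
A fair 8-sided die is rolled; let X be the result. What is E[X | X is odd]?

Given X is odd, X is equally likely to be any of {1, 3, 5, 7}.
E[X | X is odd] = (1 + 3 + 5 + 7) / 4 = 4.

4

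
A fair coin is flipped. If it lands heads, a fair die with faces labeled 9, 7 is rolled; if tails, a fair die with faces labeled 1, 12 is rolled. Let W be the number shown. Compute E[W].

E[W | heads] = (9+7)/2 = 8.
E[W | tails] = (1+12)/2 = 13/2.
By the law of total expectation,
E[W] = (1/2)·(8) + (1/2)·(13/2) = 29/4.

29/4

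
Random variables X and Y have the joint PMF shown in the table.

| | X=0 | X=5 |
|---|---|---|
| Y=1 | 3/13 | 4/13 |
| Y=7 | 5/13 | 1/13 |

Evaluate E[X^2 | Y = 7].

P(Y = 7) = 6/13.
Σ X^2·P over the event = 0·(5/13) + 25·(1/13) = 25/13.
E[X^2 | Y = 7] = (25/13) / (6/13) = 25/6.

25/6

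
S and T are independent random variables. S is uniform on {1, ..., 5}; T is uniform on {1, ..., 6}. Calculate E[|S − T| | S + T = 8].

2

Outcomes with S + T = 8: (2,6), (3,5), (4,4), (5,3), each with probability 1/30.
E[|S − T| | S + T = 8] = (4 + 2 + 0 + 2) / 4 = 2.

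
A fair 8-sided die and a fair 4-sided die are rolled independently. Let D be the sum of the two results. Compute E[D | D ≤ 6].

32/7

P(D ≤ 6) = 7/16.
Σ over the event: 2·1/32 + 3·1/16 + 4·3/32 + 5·1/8 + 6·1/8 = 2.
E[D | D ≤ 6] = (2) / (7/16) = 32/7.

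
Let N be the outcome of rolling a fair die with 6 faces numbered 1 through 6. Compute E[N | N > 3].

Given N > 3, N is equally likely to be any of {4, 5, 6}.
E[N | N > 3] = (4 + 5 + 6) / 3 = 5.

5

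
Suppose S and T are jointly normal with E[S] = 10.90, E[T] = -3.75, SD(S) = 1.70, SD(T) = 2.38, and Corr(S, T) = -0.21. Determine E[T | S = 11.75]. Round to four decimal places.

-3.9999

The regression of T on S has slope ρ·σ_T/σ_S and passes through (μ_S, μ_T).
E[T | S=11.75] = -3.75 + (-0.21)·(2.38/1.70)·(11.75 − (10.90)) = -3.75 + (-0.294)·(0.85) = -3.9999.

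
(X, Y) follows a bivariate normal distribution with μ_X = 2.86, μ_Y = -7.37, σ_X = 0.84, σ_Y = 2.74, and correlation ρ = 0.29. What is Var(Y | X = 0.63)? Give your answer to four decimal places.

6.8762

Var(Y | X=x) = (1 − ρ²)·σ_Y².
Var(Y | X=0.63) = (2.74)²·(1 − (0.29)²) = 7.5076·0.9159 = 6.8762.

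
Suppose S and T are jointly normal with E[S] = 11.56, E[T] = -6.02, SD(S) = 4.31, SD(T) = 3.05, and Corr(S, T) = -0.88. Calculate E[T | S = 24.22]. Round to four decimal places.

-13.9039

For a bivariate normal, E[T | S=x] = μ_T + ρ·(σ_T/σ_S)·(x − μ_S).
E[T | S=24.22] = -6.02 + (-0.88)·(3.05/4.31)·(24.22 − (11.56)) = -6.02 + (-0.62274)·(12.66) = -13.9039.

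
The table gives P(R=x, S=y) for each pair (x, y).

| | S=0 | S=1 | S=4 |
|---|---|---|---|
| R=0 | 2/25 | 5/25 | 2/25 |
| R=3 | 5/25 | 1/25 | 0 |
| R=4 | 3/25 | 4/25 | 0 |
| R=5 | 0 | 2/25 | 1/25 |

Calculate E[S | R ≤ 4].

P(R ≤ 4) = 22/25.
Σ S·P over the event = 0·(2/25) + 1·(5/25) + 4·(2/25) + 0·(5/25) + 1·(1/25) + 0·(3/25) + 1·(4/25) = 18/25.
E[S | R ≤ 4] = (18/25) / (22/25) = 9/11.

9/11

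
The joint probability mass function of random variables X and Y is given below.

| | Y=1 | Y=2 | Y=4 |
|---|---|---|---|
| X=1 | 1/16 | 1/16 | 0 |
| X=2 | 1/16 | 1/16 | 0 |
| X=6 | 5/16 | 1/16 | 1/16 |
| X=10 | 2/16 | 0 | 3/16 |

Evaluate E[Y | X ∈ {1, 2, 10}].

P(X ∈ {1, 2, 10}) = 9/16.
Σ Y·P over the event = 1·(1/16) + 2·(1/16) + 1·(1/16) + 2·(1/16) + 1·(2/16) + 4·(3/16) = 5/4.
E[Y | X ∈ {1, 2, 10}] = (5/4) / (9/16) = 20/9.

20/9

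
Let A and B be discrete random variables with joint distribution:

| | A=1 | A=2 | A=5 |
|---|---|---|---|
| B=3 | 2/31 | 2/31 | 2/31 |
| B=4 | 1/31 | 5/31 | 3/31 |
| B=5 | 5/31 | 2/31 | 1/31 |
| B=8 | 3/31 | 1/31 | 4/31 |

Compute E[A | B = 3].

8/3

P(B = 3) = 6/31.
Σ A·P over the event = 1·(2/31) + 2·(2/31) + 5·(2/31) = 16/31.
E[A | B = 3] = (16/31) / (6/31) = 8/3.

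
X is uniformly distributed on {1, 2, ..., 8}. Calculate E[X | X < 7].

7/2

Given X < 7, X is equally likely to be any of {1, 2, 3, 4, 5, 6}.
E[X | X < 7] = (1 + 2 + 3 + 4 + 5 + 6) / 6 = 7/2.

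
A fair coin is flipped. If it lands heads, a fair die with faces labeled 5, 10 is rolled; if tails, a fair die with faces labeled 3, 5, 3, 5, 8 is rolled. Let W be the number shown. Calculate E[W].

E[W | heads] = (5+10)/2 = 15/2.
E[W | tails] = (3+5+3+5+8)/5 = 24/5.
By the law of total expectation,
E[W] = (1/2)·(15/2) + (1/2)·(24/5) = 123/20.

123/20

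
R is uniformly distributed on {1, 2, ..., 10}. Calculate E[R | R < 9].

9/2

Given R < 9, R is equally likely to be any of {1, 2, 3, 4, 5, 6, 7, 8}.
E[R | R < 9] = (1 + 2 + 3 + 4 + 5 + 6 + 7 + 8) / 8 = 9/2.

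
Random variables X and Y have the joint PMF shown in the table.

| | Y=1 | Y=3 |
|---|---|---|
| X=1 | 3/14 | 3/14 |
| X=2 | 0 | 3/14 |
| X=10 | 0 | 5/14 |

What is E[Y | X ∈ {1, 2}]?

P(X ∈ {1, 2}) = 9/14.
Σ Y·P over the event = 1·(3/14) + 3·(3/14) + 3·(3/14) = 3/2.
E[Y | X ∈ {1, 2}] = (3/2) / (9/14) = 7/3.

7/3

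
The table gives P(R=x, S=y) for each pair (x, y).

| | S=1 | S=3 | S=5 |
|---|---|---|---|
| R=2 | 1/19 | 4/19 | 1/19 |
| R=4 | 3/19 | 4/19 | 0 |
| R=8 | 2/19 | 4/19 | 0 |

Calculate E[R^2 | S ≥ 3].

340/13

P(S ≥ 3) = 13/19.
Summing R^2·P(R=x,S=y) over the conditioning event gives 340/19.
E[R^2 | S ≥ 3] = (340/19) / (13/19) = 340/13.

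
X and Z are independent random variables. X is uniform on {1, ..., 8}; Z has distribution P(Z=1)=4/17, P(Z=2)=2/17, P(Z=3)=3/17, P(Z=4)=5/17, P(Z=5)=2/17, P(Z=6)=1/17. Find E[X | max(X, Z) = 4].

P(max(X, Z) = 4) = 29/136.
Summing X·P(x,y) over outcomes with max(X, Z) = 4 gives 43/68.
E[X | max(X, Z) = 4] = (43/68) / (29/136) = 86/29.

86/29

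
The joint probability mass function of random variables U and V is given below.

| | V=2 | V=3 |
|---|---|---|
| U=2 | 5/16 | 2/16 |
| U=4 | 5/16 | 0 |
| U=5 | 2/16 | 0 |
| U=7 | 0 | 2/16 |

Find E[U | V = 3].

P(V = 3) = 1/4.
Σ U·P over the event = 2·(2/16) + 7·(2/16) = 9/8.
E[U | V = 3] = (9/8) / (1/4) = 9/2.

9/2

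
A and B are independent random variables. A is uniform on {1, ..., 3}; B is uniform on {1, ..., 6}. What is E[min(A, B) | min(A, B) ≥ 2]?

12/5

Outcomes with min(A, B) ≥ 2: (2,2), (2,3), (2,4), (2,5), (2,6), (3,2), (3,3), (3,4), (3,5), (3,6), each with probability 1/18.
E[min(A, B) | min(A, B) ≥ 2] = (2 + 2 + 2 + 2 + 2 + 2 + 3 + 3 + 3 + 3) / 10 = 12/5.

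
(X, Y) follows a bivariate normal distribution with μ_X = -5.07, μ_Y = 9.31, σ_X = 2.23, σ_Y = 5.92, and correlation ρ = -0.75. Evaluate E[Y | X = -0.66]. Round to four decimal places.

The regression of Y on X has slope ρ·σ_Y/σ_X and passes through (μ_X, μ_Y).
E[Y | X=-0.66] = 9.31 + (-0.75)·(5.92/2.23)·(-0.66 − (-5.07)) = 9.31 + (-1.99103)·(4.41) = 0.5296.

0.5296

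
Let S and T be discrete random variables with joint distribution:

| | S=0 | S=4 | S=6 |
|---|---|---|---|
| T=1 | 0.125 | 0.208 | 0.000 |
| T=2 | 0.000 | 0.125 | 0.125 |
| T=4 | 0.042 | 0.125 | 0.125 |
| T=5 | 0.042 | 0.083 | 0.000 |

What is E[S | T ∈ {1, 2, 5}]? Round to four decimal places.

P(T ∈ {1, 2, 5}) = 0.708.
Σ S·P over the event = 0·(0.125) + 0·(0.042) + 4·(0.208) + 4·(0.125) + 4·(0.083) + 6·(0.125) = 2.414.
E[S | T ∈ {1, 2, 5}] = (2.414) / (0.708) = 3.4096.

3.4096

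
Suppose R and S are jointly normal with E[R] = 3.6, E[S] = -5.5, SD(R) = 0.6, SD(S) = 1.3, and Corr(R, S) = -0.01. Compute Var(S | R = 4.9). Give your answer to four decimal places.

1.6898

Var(S | R=x) = (1 − ρ²)·σ_S².
Var(S | R=4.9) = (1.3)²·(1 − (-0.01)²) = 1.69·0.9999 = 1.6898.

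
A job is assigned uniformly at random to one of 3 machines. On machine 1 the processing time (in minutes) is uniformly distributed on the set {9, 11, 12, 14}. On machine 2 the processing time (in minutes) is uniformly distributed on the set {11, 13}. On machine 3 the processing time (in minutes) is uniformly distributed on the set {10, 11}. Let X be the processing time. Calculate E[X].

34/3

E[X | machine 1] = (9+11+12+14)/4 = 23/2.
E[X | machine 2] = (11+13)/2 = 12.
E[X | machine 3] = (10+11)/2 = 21/2.
E[X] = (1/3)·(23/2) + (1/3)·(12) + (1/3)·(21/2) = 34/3.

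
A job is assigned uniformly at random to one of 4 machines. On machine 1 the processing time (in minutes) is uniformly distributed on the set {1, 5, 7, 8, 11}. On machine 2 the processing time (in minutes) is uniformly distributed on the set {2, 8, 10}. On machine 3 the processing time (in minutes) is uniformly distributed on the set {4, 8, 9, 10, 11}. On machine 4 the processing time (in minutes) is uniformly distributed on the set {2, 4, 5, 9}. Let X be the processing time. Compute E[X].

E[X | machine 1] = (1+5+7+8+11)/5 = 32/5.
E[X | machine 2] = (2+8+10)/3 = 20/3.
E[X | machine 3] = (4+8+9+10+11)/5 = 42/5.
E[X | machine 4] = (2+4+5+9)/4 = 5.
By the law of total expectation,
E[X] = (1/4)·(32/5) + (1/4)·(20/3) + (1/4)·(42/5) + (1/4)·(5) = 397/60.

397/60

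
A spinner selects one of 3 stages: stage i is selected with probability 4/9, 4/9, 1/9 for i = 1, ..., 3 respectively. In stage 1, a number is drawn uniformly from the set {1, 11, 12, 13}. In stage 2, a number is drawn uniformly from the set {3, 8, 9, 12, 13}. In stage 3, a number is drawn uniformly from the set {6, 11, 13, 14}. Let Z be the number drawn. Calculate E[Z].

28/3

E[Z | stage 1] = (1+11+12+13)/4 = 37/4.
E[Z | stage 2] = (3+8+9+12+13)/5 = 9.
E[Z | stage 3] = (6+11+13+14)/4 = 11.
By the law of total expectation,
E[Z] = (4/9)·(37/4) + (4/9)·(9) + (1/9)·(11) = 28/3.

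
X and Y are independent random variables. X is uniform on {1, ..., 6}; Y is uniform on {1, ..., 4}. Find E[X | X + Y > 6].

5

Outcomes with X + Y > 6: (3,4), (4,3), (4,4), (5,2), (5,3), (5,4), (6,1), (6,2), (6,3), (6,4), each with probability 1/24.
E[X | X + Y > 6] = (3 + 4 + 4 + 5 + 5 + 5 + 6 + 6 + 6 + 6) / 10 = 5.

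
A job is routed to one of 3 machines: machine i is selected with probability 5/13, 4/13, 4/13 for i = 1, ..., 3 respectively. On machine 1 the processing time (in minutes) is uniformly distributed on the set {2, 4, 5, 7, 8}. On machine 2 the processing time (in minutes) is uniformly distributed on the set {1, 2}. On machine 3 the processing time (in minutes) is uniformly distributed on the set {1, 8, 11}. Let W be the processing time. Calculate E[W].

E[W | machine 1] = (2+4+5+7+8)/5 = 26/5.
E[W | machine 2] = (1+2)/2 = 3/2.
E[W | machine 3] = (1+8+11)/3 = 20/3.
E[W] = (5/13)·(26/5) + (4/13)·(3/2) + (4/13)·(20/3) = 176/39.

176/39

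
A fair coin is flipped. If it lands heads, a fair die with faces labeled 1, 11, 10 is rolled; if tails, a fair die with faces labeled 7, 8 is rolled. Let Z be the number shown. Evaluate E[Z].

E[Z | heads] = (1+11+10)/3 = 22/3.
E[Z | tails] = (7+8)/2 = 15/2.
By the law of total expectation,
E[Z] = (1/2)·(22/3) + (1/2)·(15/2) = 89/12.

89/12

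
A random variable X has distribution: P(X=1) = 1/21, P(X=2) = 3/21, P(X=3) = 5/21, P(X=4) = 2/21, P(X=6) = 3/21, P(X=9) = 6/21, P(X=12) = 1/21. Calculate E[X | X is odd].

P(X is odd) = 4/7.
Σ over the event: 1·1/21 + 3·5/21 + 9·2/7 = 10/3.
E[X | X is odd] = (10/3) / (4/7) = 35/6.

35/6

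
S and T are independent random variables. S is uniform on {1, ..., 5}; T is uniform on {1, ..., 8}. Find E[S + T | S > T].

6

Outcomes with S > T: (2,1), (3,1), (3,2), (4,1), (4,2), (4,3), (5,1), (5,2), (5,3), (5,4), each with probability 1/40.
E[S + T | S > T] = (3 + 4 + 5 + 5 + 6 + 7 + 6 + 7 + 8 + 9) / 10 = 6.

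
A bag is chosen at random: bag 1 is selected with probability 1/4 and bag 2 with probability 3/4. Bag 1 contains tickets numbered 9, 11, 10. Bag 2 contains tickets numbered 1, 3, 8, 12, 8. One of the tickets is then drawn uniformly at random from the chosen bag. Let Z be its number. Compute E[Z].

73/10

E[Z | bag 1] = (9+11+10)/3 = 10.
E[Z | bag 2] = (1+3+8+12+8)/5 = 32/5.
By the law of total expectation,
E[Z] = (1/4)·(10) + (3/4)·(32/5) = 73/10.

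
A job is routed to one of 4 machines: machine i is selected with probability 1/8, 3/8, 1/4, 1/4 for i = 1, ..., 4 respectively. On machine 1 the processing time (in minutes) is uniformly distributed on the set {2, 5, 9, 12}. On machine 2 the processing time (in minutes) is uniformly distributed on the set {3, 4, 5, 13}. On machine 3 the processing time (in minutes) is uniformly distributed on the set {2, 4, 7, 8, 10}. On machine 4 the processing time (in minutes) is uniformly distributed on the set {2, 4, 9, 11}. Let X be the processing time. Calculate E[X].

1023/160

E[X | machine 1] = (2+5+9+12)/4 = 7.
E[X | machine 2] = (3+4+5+13)/4 = 25/4.
E[X | machine 3] = (2+4+7+8+10)/5 = 31/5.
E[X | machine 4] = (2+4+9+11)/4 = 13/2.
E[X] = (1/8)·(7) + (3/8)·(25/4) + (1/4)·(31/5) + (1/4)·(13/2) = 1023/160.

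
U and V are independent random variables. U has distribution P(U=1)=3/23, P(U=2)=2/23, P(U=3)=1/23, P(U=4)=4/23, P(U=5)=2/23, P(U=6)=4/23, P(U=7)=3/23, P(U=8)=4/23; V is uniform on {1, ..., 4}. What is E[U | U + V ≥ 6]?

P(U + V ≥ 6) = 17/23.
Summing U·P(x,y) over outcomes with U + V ≥ 6 gives 203/46.
E[U | U + V ≥ 6] = (203/46) / (17/23) = 203/34.

203/34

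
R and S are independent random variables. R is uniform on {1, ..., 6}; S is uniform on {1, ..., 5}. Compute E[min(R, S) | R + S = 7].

11/5

Outcomes with R + S = 7: (2,5), (3,4), (4,3), (5,2), (6,1), each with probability 1/30.
E[min(R, S) | R + S = 7] = (2 + 3 + 3 + 2 + 1) / 5 = 11/5.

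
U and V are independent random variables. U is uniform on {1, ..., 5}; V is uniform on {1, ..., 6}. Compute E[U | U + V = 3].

Outcomes with U + V = 3: (1,2), (2,1), each with probability 1/30.
E[U | U + V = 3] = (1 + 2) / 2 = 3/2.

3/2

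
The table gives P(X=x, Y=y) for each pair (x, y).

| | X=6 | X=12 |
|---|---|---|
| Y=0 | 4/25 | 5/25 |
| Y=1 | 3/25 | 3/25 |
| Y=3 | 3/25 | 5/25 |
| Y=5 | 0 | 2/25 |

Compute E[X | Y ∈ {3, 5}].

51/5

P(Y ∈ {3, 5}) = 2/5.
Σ X·P over the event = 6·(3/25) + 12·(5/25) + 12·(2/25) = 102/25.
E[X | Y ∈ {3, 5}] = (102/25) / (2/5) = 51/5.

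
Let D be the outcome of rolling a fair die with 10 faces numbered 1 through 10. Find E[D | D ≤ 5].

Given D ≤ 5, D is equally likely to be any of {1, 2, 3, 4, 5}.
E[D | D ≤ 5] = (1 + 2 + 3 + 4 + 5) / 5 = 3.

3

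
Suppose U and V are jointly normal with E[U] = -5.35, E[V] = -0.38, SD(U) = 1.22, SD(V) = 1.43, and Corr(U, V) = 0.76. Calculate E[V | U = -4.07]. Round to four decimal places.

0.7602

E[V | U=x] = μ_V + ρ(σ_V/σ_U)(x − μ_U) for jointly normal variables.
E[V | U=-4.07] = -0.38 + (0.76)·(1.43/1.22)·(-4.07 − (-5.35)) = -0.38 + (0.89082)·(1.28) = 0.7602.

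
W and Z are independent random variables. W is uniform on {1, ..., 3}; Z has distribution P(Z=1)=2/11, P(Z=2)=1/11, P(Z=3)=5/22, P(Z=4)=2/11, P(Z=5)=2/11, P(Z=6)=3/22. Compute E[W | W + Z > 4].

P(W + Z > 4) = 15/22.
Summing W·P(x,y) over outcomes with W + Z > 4 gives 97/66.
E[W | W + Z > 4] = (97/66) / (15/22) = 97/45.

97/45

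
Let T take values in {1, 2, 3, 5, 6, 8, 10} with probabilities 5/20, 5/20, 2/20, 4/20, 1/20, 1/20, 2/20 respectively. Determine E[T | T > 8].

P(T > 8) = 1/10.
Σ over the event: 10·1/10 = 1.
E[T | T > 8] = (1) / (1/10) = 10.

10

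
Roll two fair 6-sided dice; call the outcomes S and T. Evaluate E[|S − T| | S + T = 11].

P(S + T = 11) = 1/18.
Summing |S−T|·P(x,y) over outcomes with S + T = 11 gives 1/18.
E[|S − T| | S + T = 11] = (1/18) / (1/18) = 1.

1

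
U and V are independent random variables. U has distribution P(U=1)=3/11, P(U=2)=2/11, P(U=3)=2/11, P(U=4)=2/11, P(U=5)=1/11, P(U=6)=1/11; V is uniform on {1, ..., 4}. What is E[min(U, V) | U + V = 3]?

P(U + V = 3) = 5/44.
Summing min(U,V)·P(x,y) over outcomes with U + V = 3 gives 5/44.
E[min(U, V) | U + V = 3] = (5/44) / (5/44) = 1.

1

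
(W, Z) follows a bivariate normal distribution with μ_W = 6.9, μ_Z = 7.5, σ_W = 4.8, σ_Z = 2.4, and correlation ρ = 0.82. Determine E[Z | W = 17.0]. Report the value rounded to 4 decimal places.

11.6410

E[Z | W=x] = μ_Z + ρ(σ_Z/σ_W)(x − μ_W) for jointly normal variables.
E[Z | W=17.0] = 7.5 + (0.82)·(2.4/4.8)·(17.0 − (6.9)) = 7.5 + (0.41)·(10.1) = 11.6410.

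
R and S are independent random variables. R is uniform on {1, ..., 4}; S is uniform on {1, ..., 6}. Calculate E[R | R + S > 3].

8/3

P(R + S > 3) = 7/8.
Summing R·P(x,y) over outcomes with R + S > 3 gives 7/3.
E[R | R + S > 3] = (7/3) / (7/8) = 8/3.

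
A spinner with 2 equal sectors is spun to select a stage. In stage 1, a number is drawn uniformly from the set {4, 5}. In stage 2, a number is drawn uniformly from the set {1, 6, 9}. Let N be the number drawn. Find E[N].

E[N | stage 1] = (4+5)/2 = 9/2.
E[N | stage 2] = (1+6+9)/3 = 16/3.
By the law of total expectation,
E[N] = (1/2)·(9/2) + (1/2)·(16/3) = 59/12.

59/12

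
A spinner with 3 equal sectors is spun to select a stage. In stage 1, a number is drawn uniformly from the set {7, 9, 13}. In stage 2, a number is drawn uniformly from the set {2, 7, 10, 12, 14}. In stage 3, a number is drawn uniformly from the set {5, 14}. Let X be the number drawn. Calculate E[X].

E[X | stage 1] = (7+9+13)/3 = 29/3.
E[X | stage 2] = (2+7+10+12+14)/5 = 9.
E[X | stage 3] = (5+14)/2 = 19/2.
E[X] = (1/3)·(29/3) + (1/3)·(9) + (1/3)·(19/2) = 169/18.

169/18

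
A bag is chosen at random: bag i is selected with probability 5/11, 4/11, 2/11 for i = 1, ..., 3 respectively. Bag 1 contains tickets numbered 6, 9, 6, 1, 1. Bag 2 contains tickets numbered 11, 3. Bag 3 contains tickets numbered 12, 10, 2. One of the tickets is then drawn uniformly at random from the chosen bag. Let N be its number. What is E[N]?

67/11

E[N | bag 1] = (6+9+6+1+1)/5 = 23/5.
E[N | bag 2] = (11+3)/2 = 7.
E[N | bag 3] = (12+10+2)/3 = 8.
By the law of total expectation,
E[N] = (5/11)·(23/5) + (4/11)·(7) + (2/11)·(8) = 67/11.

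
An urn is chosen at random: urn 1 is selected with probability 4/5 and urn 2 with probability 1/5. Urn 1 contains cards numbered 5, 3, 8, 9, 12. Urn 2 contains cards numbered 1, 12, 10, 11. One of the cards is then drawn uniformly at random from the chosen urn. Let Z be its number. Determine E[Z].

E[Z | urn 1] = (5+3+8+9+12)/5 = 37/5.
E[Z | urn 2] = (1+12+10+11)/4 = 17/2.
By the law of total expectation,
E[Z] = (4/5)·(37/5) + (1/5)·(17/2) = 381/50.

381/50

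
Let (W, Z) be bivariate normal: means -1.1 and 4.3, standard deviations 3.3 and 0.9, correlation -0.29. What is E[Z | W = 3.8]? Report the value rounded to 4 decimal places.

E[Z | W=x] = μ_Z + ρ(σ_Z/σ_W)(x − μ_W) for jointly normal variables.
E[Z | W=3.8] = 4.3 + (-0.29)·(0.9/3.3)·(3.8 − (-1.1)) = 4.3 + (-0.079091)·(4.9) = 3.9125.

3.9125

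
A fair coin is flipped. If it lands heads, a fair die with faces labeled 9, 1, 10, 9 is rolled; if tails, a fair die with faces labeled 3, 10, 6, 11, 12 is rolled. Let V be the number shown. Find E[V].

313/40

E[V | heads] = (9+1+10+9)/4 = 29/4.
E[V | tails] = (3+10+6+11+12)/5 = 42/5.
By the law of total expectation,
E[V] = (1/2)·(29/4) + (1/2)·(42/5) = 313/40.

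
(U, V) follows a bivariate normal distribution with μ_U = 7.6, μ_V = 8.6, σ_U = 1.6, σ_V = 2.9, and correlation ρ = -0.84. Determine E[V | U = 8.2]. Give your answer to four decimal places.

The regression of V on U has slope ρ·σ_V/σ_U and passes through (μ_U, μ_V).
E[V | U=8.2] = 8.6 + (-0.84)·(2.9/1.6)·(8.2 − (7.6)) = 8.6 + (-1.5225)·(0.6) = 7.6865.

7.6865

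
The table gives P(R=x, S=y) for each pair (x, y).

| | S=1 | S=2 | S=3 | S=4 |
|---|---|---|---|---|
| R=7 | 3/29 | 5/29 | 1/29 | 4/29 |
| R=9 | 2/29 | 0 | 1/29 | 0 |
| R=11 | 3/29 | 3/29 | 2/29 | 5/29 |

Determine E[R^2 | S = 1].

P(S = 1) = 8/29.
Σ R^2·P over the event = 49·(3/29) + 81·(2/29) + 121·(3/29) = 672/29.
E[R^2 | S = 1] = (672/29) / (8/29) = 84.

84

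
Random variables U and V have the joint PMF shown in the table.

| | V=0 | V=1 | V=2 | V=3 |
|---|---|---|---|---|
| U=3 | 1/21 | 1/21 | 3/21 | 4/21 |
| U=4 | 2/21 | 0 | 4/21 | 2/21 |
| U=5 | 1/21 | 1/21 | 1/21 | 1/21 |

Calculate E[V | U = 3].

P(U = 3) = 3/7.
Σ V·P over the event = 0·(1/21) + 1·(1/21) + 2·(3/21) + 3·(4/21) = 19/21.
E[V | U = 3] = (19/21) / (3/7) = 19/9.

19/9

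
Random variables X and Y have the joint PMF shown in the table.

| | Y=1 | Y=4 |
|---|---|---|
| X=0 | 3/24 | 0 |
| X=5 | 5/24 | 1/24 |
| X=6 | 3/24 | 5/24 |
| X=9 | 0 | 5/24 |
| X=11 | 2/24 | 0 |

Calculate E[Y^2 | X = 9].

P(X = 9) = 5/24.
Σ Y^2·P over the event = 16·(5/24) = 10/3.
E[Y^2 | X = 9] = (10/3) / (5/24) = 16.

16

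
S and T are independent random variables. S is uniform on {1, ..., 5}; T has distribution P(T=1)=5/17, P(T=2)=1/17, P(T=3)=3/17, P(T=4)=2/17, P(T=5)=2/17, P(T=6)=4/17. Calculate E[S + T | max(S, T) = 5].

53/7

P(max(S, T) = 5) = 21/85.
Summing (S+T)·P(x,y) over outcomes with max(S, T) = 5 gives 159/85.
E[S + T | max(S, T) = 5] = (159/85) / (21/85) = 53/7.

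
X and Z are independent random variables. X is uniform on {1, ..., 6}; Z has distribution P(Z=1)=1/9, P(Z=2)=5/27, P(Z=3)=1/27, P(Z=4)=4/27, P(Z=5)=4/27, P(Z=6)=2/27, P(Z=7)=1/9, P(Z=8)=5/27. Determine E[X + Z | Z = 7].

P(Z = 7) = 1/9.
Summing (X+Z)·P(x,y) over outcomes with Z = 7 gives 7/6.
E[X + Z | Z = 7] = (7/6) / (1/9) = 21/2.

21/2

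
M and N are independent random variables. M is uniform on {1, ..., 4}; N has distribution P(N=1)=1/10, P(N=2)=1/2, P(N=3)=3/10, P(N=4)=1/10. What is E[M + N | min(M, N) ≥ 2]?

P(min(M, N) ≥ 2) = 27/40.
Summing (M+N)·P(x,y) over outcomes with min(M, N) ≥ 2 gives 15/4.
E[M + N | min(M, N) ≥ 2] = (15/4) / (27/40) = 50/9.

50/9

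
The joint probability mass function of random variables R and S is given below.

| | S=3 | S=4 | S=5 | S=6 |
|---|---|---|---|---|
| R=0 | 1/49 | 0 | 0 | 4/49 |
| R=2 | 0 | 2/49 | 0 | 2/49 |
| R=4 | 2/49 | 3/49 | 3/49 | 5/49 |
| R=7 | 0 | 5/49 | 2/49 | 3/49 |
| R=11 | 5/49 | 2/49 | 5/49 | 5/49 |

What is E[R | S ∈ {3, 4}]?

P(S ∈ {3, 4}) = 20/49.
Σ R·P over the event = 0·(1/49) + 2·(2/49) + 4·(2/49) + 4·(3/49) + 7·(5/49) + 11·(5/49) + 11·(2/49) = 136/49.
E[R | S ∈ {3, 4}] = (136/49) / (20/49) = 34/5.

34/5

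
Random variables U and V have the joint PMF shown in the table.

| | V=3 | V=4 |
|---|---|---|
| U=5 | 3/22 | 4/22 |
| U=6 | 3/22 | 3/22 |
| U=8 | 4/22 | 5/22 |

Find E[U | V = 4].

13/2

P(V = 4) = 6/11.
Σ U·P over the event = 5·(4/22) + 6·(3/22) + 8·(5/22) = 39/11.
E[U | V = 4] = (39/11) / (6/11) = 13/2.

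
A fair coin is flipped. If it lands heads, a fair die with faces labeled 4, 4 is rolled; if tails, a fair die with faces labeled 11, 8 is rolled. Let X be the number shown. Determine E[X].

E[X | heads] = (4+4)/2 = 4.
E[X | tails] = (11+8)/2 = 19/2.
E[X] = (1/2)·(4) + (1/2)·(19/2) = 27/4.

27/4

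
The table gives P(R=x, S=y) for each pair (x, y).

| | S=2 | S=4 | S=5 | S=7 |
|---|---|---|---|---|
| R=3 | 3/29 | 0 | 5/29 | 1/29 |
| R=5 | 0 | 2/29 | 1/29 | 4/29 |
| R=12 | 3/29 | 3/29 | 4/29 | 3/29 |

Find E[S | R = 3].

38/9

P(R = 3) = 9/29.
Σ S·P over the event = 2·(3/29) + 5·(5/29) + 7·(1/29) = 38/29.
E[S | R = 3] = (38/29) / (9/29) = 38/9.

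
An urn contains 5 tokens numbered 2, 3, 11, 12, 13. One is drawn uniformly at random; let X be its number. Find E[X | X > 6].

P(X > 6) = 3/5.
Σ over the event: 11·1/5 + 12·1/5 + 13·1/5 = 36/5.
E[X | X > 6] = (36/5) / (3/5) = 12.

12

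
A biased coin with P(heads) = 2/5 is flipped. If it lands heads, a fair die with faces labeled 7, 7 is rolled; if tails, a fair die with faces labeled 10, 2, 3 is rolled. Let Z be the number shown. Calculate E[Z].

E[Z | heads] = (7+7)/2 = 7.
E[Z | tails] = (10+2+3)/3 = 5.
By the law of total expectation,
E[Z] = (2/5)·(7) + (3/5)·(5) = 29/5.

29/5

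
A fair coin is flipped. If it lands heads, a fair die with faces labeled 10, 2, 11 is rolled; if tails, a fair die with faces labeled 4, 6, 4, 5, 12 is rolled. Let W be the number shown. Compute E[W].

104/15

E[W | heads] = (10+2+11)/3 = 23/3.
E[W | tails] = (4+6+4+5+12)/5 = 31/5.
By the law of total expectation,
E[W] = (1/2)·(23/3) + (1/2)·(31/5) = 104/15.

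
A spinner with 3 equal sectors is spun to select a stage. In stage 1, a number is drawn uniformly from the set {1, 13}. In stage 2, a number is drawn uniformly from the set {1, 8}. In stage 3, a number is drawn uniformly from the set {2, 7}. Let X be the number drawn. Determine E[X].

16/3

E[X | stage 1] = (1+13)/2 = 7.
E[X | stage 2] = (1+8)/2 = 9/2.
E[X | stage 3] = (2+7)/2 = 9/2.
By the law of total expectation,
E[X] = (1/3)·(7) + (1/3)·(9/2) + (1/3)·(9/2) = 16/3.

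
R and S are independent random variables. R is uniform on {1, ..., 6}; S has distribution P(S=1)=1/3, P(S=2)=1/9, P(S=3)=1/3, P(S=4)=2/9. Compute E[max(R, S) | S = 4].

P(S = 4) = 2/9.
Summing max(R,S)·P(x,y) over outcomes with S = 4 gives 1.
E[max(R, S) | S = 4] = (1) / (2/9) = 9/2.

9/2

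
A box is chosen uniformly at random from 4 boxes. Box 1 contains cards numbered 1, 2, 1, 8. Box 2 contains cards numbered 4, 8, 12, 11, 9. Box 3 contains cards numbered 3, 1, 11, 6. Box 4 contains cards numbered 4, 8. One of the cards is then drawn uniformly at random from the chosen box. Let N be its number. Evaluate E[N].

E[N | box 1] = (1+2+1+8)/4 = 3.
E[N | box 2] = (4+8+12+11+9)/5 = 44/5.
E[N | box 3] = (3+1+11+6)/4 = 21/4.
E[N | box 4] = (4+8)/2 = 6.
By the law of total expectation,
E[N] = (1/4)·(3) + (1/4)·(44/5) + (1/4)·(21/4) + (1/4)·(6) = 461/80.

461/80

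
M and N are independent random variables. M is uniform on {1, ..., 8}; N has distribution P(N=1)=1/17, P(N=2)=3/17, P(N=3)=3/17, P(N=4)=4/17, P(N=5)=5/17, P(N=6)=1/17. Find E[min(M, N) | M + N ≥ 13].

37/7

P(M + N ≥ 13) = 7/136.
Summing min(M,N)·P(x,y) over outcomes with M + N ≥ 13 gives 37/136.
E[min(M, N) | M + N ≥ 13] = (37/136) / (7/136) = 37/7.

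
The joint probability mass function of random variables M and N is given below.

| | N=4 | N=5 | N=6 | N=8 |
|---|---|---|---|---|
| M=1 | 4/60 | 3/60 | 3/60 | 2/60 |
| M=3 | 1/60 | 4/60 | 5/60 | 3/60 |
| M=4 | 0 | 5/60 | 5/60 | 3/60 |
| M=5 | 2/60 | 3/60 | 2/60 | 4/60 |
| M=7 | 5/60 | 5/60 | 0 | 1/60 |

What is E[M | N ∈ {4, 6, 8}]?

P(N ∈ {4, 6, 8}) = 2/3.
Summing M·P(M=x,N=y) over the conditioning event gives 5/2.
E[M | N ∈ {4, 6, 8}] = (5/2) / (2/3) = 15/4.

15/4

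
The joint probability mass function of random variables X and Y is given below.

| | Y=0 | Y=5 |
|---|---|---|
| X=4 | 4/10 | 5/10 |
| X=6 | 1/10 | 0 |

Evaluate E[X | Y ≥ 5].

4

P(Y ≥ 5) = 1/2.
Σ X·P over the event = 4·(5/10) = 2.
E[X | Y ≥ 5] = (2) / (1/2) = 4.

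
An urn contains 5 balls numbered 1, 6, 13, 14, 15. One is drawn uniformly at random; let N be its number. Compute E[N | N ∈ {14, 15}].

29/2

P(N ∈ {14, 15}) = 2/5.
Σ over the event: 14·1/5 + 15·1/5 = 29/5.
E[N | N ∈ {14, 15}] = (29/5) / (2/5) = 29/2.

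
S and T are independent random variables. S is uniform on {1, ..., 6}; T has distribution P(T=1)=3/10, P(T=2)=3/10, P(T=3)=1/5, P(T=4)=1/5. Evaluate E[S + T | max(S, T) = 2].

P(max(S, T) = 2) = 3/20.
Summing (S+T)·P(x,y) over outcomes with max(S, T) = 2 gives 1/2.
E[S + T | max(S, T) = 2] = (1/2) / (3/20) = 10/3.

10/3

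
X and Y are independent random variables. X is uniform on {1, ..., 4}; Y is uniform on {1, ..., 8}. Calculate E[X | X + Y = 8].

Outcomes with X + Y = 8: (1,7), (2,6), (3,5), (4,4), each with probability 1/32.
E[X | X + Y = 8] = (1 + 2 + 3 + 4) / 4 = 5/2.

5/2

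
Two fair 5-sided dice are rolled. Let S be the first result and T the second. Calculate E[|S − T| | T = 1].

Outcomes with T = 1: (1,1), (2,1), (3,1), (4,1), (5,1), each with probability 1/25.
E[|S − T| | T = 1] = (0 + 1 + 2 + 3 + 4) / 5 = 2.

2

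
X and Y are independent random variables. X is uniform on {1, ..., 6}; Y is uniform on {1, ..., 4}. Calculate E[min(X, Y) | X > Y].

15/7

P(X > Y) = 7/12.
Summing min(X,Y)·P(x,y) over outcomes with X > Y gives 5/4.
E[min(X, Y) | X > Y] = (5/4) / (7/12) = 15/7.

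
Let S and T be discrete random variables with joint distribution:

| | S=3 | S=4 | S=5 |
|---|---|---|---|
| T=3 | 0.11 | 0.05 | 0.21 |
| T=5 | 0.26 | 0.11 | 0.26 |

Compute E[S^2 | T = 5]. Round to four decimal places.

P(T = 5) = 0.63.
Σ S^2·P over the event = 9·(0.26) + 16·(0.11) + 25·(0.26) = 10.60.
E[S^2 | T = 5] = (10.60) / (0.63) = 16.8254.

16.8254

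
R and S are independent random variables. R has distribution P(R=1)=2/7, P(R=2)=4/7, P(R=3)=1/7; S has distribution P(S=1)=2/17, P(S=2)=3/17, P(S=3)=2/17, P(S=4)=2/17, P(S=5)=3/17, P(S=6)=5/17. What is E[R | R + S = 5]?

P(R + S = 5) = 15/119.
Summing R·P(x,y) over outcomes with R + S = 5 gives 29/119.
E[R | R + S = 5] = (29/119) / (15/119) = 29/15.

29/15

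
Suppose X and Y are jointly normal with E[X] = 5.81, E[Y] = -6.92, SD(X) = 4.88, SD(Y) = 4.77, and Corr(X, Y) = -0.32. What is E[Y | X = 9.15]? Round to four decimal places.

E[Y | X=x] = μ_Y + ρ(σ_Y/σ_X)(x − μ_X) for jointly normal variables.
E[Y | X=9.15] = -6.92 + (-0.32)·(4.77/4.88)·(9.15 − (5.81)) = -6.92 + (-0.31279)·(3.34) = -7.9647.

-7.9647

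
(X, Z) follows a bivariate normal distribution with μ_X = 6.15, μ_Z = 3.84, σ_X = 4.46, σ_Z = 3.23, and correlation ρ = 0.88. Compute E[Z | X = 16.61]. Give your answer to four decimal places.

10.5063

For a bivariate normal, E[Z | X=x] = μ_Z + ρ·(σ_Z/σ_X)·(x − μ_X).
E[Z | X=16.61] = 3.84 + (0.88)·(3.23/4.46)·(16.61 − (6.15)) = 3.84 + (0.63731)·(10.46) = 10.5063.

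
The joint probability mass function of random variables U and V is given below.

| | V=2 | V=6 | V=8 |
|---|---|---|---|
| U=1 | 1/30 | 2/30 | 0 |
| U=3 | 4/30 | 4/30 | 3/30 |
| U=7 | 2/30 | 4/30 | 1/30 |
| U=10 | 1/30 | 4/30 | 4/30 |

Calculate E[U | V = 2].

37/8

P(V = 2) = 4/15.
Σ U·P over the event = 1·(1/30) + 3·(4/30) + 7·(2/30) + 10·(1/30) = 37/30.
E[U | V = 2] = (37/30) / (4/15) = 37/8.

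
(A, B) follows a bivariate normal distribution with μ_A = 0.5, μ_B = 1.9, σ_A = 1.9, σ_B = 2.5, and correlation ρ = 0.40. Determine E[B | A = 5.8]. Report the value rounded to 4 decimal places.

4.6895

E[B | A=x] = μ_B + ρ(σ_B/σ_A)(x − μ_A) for jointly normal variables.
E[B | A=5.8] = 1.9 + (0.40)·(2.5/1.9)·(5.8 − (0.5)) = 1.9 + (0.52632)·(5.3) = 4.6895.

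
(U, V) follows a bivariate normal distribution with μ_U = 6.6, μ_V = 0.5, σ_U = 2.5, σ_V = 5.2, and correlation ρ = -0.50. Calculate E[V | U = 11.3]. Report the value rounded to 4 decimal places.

-4.3880

The regression of V on U has slope ρ·σ_V/σ_U and passes through (μ_U, μ_V).
E[V | U=11.3] = 0.5 + (-0.50)·(5.2/2.5)·(11.3 − (6.6)) = 0.5 + (-1.04)·(4.7) = -4.3880.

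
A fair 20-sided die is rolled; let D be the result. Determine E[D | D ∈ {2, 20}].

11

P(D ∈ {2, 20}) = 1/10.
Σ over the event: 2·1/20 + 20·1/20 = 11/10.
E[D | D ∈ {2, 20}] = (11/10) / (1/10) = 11.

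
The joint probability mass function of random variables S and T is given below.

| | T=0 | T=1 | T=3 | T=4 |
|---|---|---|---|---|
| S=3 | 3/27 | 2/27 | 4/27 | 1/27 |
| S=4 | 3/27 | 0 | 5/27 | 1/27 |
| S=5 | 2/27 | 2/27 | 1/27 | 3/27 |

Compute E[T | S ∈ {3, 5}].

35/18

P(S ∈ {3, 5}) = 2/3.
Σ T·P over the event = 0·(3/27) + 1·(2/27) + 3·(4/27) + 4·(1/27) + 0·(2/27) + 1·(2/27) + 3·(1/27) + 4·(3/27) = 35/27.
E[T | S ∈ {3, 5}] = (35/27) / (2/3) = 35/18.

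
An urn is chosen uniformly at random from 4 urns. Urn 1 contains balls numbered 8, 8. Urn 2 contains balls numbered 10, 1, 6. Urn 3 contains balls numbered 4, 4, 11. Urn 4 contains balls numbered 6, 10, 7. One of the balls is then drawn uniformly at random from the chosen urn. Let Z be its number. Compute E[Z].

E[Z | urn 1] = (8+8)/2 = 8.
E[Z | urn 2] = (10+1+6)/3 = 17/3.
E[Z | urn 3] = (4+4+11)/3 = 19/3.
E[Z | urn 4] = (6+10+7)/3 = 23/3.
E[Z] = (1/4)·(8) + (1/4)·(17/3) + (1/4)·(19/3) + (1/4)·(23/3) = 83/12.

83/12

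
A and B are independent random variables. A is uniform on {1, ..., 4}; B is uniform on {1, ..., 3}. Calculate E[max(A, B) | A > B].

10/3

Outcomes with A > B: (2,1), (3,1), (3,2), (4,1), (4,2), (4,3), each with probability 1/12.
E[max(A, B) | A > B] = (2 + 3 + 3 + 4 + 4 + 4) / 6 = 10/3.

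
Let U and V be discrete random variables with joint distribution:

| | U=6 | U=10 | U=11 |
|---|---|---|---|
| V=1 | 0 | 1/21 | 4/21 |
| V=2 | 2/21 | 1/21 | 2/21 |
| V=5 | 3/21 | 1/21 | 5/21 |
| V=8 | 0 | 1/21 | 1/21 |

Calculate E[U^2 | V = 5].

271/3

P(V = 5) = 3/7.
Summing U^2·P(U=x,V=y) over the conditioning event gives 271/7.
E[U^2 | V = 5] = (271/7) / (3/7) = 271/3.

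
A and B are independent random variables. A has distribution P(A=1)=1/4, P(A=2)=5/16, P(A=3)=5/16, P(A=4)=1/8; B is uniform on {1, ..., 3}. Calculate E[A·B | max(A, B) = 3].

P(max(A, B) = 3) = 1/2.
Summing AB·P(x,y) over outcomes with max(A, B) = 3 gives 11/4.
E[A·B | max(A, B) = 3] = (11/4) / (1/2) = 11/2.

11/2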